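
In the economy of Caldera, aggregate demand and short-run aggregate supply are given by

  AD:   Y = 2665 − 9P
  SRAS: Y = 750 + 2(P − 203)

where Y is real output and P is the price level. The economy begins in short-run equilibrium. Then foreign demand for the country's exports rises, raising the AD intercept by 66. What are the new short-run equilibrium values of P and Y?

This is a positive demand shock: AD shifts right.
New AD: Y = 2731 − 9P.
SRAS can be written Y = 344 + 2P.
Set AD = SRAS: 2731 − 9P = 344 + 2P, so 2387 = 11P and P = 217.
Y = 2731 − 9·217 = 778.

P = 217, Y = 778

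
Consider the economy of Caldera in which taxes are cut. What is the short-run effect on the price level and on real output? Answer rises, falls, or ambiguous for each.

This is a positive demand shock: AD shifts right.
Moving along the upward-sloping SRAS curve, P rises and Y rises.

Price level: rises; output: rises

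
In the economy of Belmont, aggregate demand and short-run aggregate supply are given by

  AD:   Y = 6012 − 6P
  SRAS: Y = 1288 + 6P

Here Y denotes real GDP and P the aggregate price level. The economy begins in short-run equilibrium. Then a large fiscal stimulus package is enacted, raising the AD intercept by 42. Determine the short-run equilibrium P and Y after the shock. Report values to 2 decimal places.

P = 397.17, Y = 3671.00

This is a positive demand shock: AD shifts right.
New AD: Y = 6054 − 6P.
Set AD = SRAS: 6054 − 6P = 1288 + 6P, so 4766 = 12P and P = 397.17.
Substituting into AD, Y = 3671.00.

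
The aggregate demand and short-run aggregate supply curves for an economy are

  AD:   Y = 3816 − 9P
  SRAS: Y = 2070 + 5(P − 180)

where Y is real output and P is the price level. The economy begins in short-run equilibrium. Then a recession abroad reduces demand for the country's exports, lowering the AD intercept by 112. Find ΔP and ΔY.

This is a negative demand shock: AD shifts left.
New AD: Y = 3704 − 9P.
SRAS can be written Y = 1170 + 5P.
Set AD = SRAS: 3704 − 9P = 1170 + 5P, so 2534 = 14P and P = 181.
Y = 3704 − 9·181 = 2075.
Initially P = 189, Y = 2115, so ΔP = -8 and ΔY = -40.

ΔP = -8, ΔY = -40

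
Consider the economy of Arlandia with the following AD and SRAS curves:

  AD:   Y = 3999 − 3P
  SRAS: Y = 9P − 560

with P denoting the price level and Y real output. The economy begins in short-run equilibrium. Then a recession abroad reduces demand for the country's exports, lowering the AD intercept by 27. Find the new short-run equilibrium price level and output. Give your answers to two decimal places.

This is a negative demand shock: AD shifts left.
New AD: Y = 3972 − 3P.
Set AD = SRAS: 3972 − 3P = 9P − 560, so 4532 = 12P and P = 377.67.
Substituting into AD, Y = 2839.00.

P = 377.67, Y = 2839.00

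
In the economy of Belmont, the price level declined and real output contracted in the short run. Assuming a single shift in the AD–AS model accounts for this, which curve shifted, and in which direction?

P fell and Y fell. An AD shift moves P and Y in the same direction; an SRAS shift moves them in opposite directions.
Here P and Y moved in the same direction, so the AD curve shifted.
Since Y fell, AD shifted left.

AD shifted left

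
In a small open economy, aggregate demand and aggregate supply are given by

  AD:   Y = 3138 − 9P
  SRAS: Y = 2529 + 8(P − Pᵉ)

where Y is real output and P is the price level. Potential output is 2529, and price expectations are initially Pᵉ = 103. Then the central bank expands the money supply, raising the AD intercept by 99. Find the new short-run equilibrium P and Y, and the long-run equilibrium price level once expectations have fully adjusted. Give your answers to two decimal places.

Short run: P = 90.12, Y = 2425.94. Long run: P = 78.67.

AD shifts right: new AD is Y = 3237 − 9P. With Pᵉ = 103, SRAS is Y = 1705 + 8P.
Short run: 3237 − 9P = 1705 + 8P gives 1532 = 17P, so P = 90.12 and Y = 3237 − 9P = 2425.94.
Y = 2425.94 is below potential 2529; expectations adjust and SRAS shifts right until Y = 2529.
Long run: on the new AD curve, 2529 = 3237 − 9P gives P = 78.67.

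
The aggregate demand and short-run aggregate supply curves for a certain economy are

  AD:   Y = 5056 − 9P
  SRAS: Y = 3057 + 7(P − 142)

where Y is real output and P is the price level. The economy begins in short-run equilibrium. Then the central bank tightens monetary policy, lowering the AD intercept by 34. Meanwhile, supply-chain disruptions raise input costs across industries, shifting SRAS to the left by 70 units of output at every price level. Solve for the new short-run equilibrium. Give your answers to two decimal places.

P = 189.31, Y = 3318.19

After both shocks: AD is Y = 5022 − 9P and SRAS is Y = 1993 + 7P.
Setting them equal: 3029 = 16P, so P = 189.31.
Substituting into AD, Y = 3318.19.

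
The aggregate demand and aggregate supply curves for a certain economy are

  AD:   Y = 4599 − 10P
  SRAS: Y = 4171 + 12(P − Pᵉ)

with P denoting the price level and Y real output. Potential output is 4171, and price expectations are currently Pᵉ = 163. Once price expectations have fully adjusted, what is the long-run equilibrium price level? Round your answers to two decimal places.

Short run: with Pᵉ = 163, SRAS is Y = 2215 + 12P. Setting AD = SRAS gives 2384 = 22P, so P = 108.36 and Y = 4599 − 10P = 3515.36.
Output 3515.36 is below potential 4171, so over time expected prices fall and SRAS shifts right until Y returns to 4171.
Long run: Y = 4171 on the AD curve gives 4171 = 4599 − 10P, so P = 42.80.

Long-run P = 42.80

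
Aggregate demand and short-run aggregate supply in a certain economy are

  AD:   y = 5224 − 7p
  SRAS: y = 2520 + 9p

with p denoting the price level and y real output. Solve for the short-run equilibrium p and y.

Set AD = SRAS: 5224 − 7p = 2520 + 9p, so 2704 = 16p and p = 169.
Then y = 5224 − 7·169 = 4041.

p = 169, y = 4041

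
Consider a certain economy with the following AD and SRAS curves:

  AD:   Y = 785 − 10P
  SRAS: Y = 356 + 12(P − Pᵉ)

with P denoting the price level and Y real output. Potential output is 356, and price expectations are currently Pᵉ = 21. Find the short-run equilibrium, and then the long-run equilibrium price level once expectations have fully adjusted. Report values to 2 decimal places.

Short run: with Pᵉ = 21, SRAS is Y = 104 + 12P. Setting AD = SRAS gives 681 = 22P, so P = 30.95 and Y = 785 − 10P = 475.45.
Output 475.45 is above potential 356, so over time expected prices rise and SRAS shifts left until Y returns to 356.
Long run: Y = 356 on the AD curve gives 356 = 785 − 10P, so P = 42.90.

Short run: P = 30.95, Y = 475.45. Long run: P = 42.90.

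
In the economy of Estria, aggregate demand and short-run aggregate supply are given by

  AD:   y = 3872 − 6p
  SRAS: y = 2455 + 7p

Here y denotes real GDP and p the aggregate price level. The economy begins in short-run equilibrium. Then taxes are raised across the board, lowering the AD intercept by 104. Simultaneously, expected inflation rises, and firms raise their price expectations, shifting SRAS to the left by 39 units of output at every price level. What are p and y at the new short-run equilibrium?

After both shocks: AD is y = 3768 − 6p and SRAS is y = 2416 + 7p.
Setting them equal: 1352 = 13p, so p = 104.
y = 3768 − 6·104 = 3144.

p = 104, y = 3144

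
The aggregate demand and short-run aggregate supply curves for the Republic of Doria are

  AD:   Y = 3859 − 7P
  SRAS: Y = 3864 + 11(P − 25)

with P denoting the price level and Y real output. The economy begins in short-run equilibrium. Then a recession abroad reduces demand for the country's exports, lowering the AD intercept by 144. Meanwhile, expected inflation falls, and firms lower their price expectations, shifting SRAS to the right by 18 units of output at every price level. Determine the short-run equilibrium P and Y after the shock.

After both shocks: AD is Y = 3715 − 7P and SRAS is Y = 3607 + 11P.
Setting them equal: 108 = 18P, so P = 6.
Y = 3715 − 7·6 = 3673.

P = 6, Y = 3673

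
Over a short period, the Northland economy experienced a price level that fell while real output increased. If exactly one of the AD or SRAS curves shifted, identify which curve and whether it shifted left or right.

P fell and Y rose. An AD shift moves P and Y in the same direction; an SRAS shift moves them in opposite directions.
Here P and Y moved in opposite directions, so the SRAS curve shifted.
Since Y rose, SRAS shifted right.

SRAS shifted right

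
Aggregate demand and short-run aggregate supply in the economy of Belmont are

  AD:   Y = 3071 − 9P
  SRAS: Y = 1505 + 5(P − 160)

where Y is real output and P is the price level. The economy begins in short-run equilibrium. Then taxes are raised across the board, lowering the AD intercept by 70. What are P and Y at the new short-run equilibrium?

This is a negative demand shock: AD shifts left.
New AD: Y = 3001 − 9P.
SRAS can be written Y = 705 + 5P.
Set AD = SRAS: 3001 − 9P = 705 + 5P, so 2296 = 14P and P = 164.
Y = 3001 − 9·164 = 1525.

P = 164, Y = 1525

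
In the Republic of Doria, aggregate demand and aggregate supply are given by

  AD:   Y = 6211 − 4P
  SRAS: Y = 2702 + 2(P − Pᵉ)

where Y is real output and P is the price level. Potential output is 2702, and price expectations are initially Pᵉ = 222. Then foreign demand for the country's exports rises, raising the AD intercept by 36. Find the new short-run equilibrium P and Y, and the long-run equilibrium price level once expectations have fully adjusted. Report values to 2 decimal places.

AD shifts right: new AD is Y = 6247 − 4P. With Pᵉ = 222, SRAS is Y = 2258 + 2P.
Short run: 6247 − 4P = 2258 + 2P gives 3989 = 6P, so P = 664.83 and Y = 6247 − 4P = 3587.67.
Y = 3587.67 is above potential 2702; expectations adjust and SRAS shifts left until Y = 2702.
Long run: on the new AD curve, 2702 = 6247 − 4P gives P = 886.25.

Short run: P = 664.83, Y = 3587.67. Long run: P = 886.25.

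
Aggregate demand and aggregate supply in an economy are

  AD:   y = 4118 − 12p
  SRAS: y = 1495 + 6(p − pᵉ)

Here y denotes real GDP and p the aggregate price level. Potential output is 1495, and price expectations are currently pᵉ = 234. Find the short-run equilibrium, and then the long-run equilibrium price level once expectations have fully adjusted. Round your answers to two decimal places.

Short run: p = 223.72, y = 1433.33. Long run: p = 218.58.

Short run: with pᵉ = 234, SRAS is y = 91 + 6p. Setting AD = SRAS gives 4027 = 18p, so p = 223.72 and y = 4118 − 12p = 1433.33.
Output 1433.33 is below potential 1495, so over time expected prices fall and SRAS shifts right until y returns to 1495.
Long run: y = 1495 on the AD curve gives 1495 = 4118 − 12p, so p = 218.58.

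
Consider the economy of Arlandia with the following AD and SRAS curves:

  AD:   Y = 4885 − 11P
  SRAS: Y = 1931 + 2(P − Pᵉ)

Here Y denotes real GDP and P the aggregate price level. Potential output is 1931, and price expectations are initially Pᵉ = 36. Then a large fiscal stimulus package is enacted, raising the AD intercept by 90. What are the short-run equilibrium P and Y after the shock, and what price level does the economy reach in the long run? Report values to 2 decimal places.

Short run: P = 239.69, Y = 2338.38. Long run: P = 276.73.

AD shifts right: new AD is Y = 4975 − 11P. With Pᵉ = 36, SRAS is Y = 1859 + 2P.
Short run: 4975 − 11P = 1859 + 2P gives 3116 = 13P, so P = 239.69 and Y = 4975 − 11P = 2338.38.
Y = 2338.38 is above potential 1931; expectations adjust and SRAS shifts left until Y = 1931.
Long run: on the new AD curve, 1931 = 4975 − 11P gives P = 276.73.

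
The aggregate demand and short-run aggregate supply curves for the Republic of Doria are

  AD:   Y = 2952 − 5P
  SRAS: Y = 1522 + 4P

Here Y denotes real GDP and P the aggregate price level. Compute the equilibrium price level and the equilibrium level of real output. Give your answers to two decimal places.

Set AD = SRAS: 2952 − 5P = 1522 + 4P, so 1430 = 9P and P = 158.89.
Substituting into AD, Y = 2952 − 5P = 2157.56.

P = 158.89, Y = 2157.56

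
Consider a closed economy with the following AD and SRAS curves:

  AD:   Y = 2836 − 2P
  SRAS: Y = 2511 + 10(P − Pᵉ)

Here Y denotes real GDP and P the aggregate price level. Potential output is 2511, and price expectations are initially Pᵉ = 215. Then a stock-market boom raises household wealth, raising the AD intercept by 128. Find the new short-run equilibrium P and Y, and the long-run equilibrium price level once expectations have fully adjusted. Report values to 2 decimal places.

Short run: P = 216.92, Y = 2530.17. Long run: P = 226.50.

AD shifts right: new AD is Y = 2964 − 2P. With Pᵉ = 215, SRAS is Y = 361 + 10P.
Short run: 2964 − 2P = 361 + 10P gives 2603 = 12P, so P = 216.92 and Y = 2964 − 2P = 2530.17.
Y = 2530.17 is above potential 2511; expectations adjust and SRAS shifts left until Y = 2511.
Long run: on the new AD curve, 2511 = 2964 − 2P gives P = 226.50.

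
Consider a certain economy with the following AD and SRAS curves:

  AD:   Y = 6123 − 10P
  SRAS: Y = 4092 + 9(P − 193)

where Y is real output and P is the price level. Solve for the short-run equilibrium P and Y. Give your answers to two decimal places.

P = 198.32, Y = 4139.84

Write SRAS as Y = 4092 + 9P − 1737 = 2355 + 9P.
Set AD = SRAS: 6123 − 10P = 2355 + 9P, so 3768 = 19P and P = 198.32.
Substituting into AD, Y = 6123 − 10P = 4139.84.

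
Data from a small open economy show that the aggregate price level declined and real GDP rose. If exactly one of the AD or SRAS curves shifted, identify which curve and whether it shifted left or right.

SRAS shifted right

P fell and Y rose. An AD shift moves P and Y in the same direction; an SRAS shift moves them in opposite directions.
Here P and Y moved in opposite directions, so the SRAS curve shifted.
Since Y rose, SRAS shifted right.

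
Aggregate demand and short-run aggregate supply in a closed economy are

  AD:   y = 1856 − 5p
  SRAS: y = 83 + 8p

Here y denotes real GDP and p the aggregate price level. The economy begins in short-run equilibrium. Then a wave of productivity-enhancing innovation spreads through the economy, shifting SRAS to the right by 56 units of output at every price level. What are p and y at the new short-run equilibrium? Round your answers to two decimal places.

p = 132.08, y = 1195.62

This is a positive supply shock: SRAS shifts right.
New SRAS: y = 139 + 8p.
Set AD = SRAS: 1856 − 5p = 139 + 8p, so 1717 = 13p and p = 132.08.
Substituting into AD, y = 1195.62.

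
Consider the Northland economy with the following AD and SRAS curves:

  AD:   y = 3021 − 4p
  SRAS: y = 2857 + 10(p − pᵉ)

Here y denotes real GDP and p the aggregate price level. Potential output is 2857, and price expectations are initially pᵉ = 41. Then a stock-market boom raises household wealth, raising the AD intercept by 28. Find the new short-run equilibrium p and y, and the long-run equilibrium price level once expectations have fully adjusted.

Short run: p = 43, y = 2877. Long run: p = 48.

AD shifts right: new AD is y = 3049 − 4p. With pᵉ = 41, SRAS is y = 2447 + 10p.
Short run: 3049 − 4p = 2447 + 10p gives 602 = 14p, so p = 43 and y = 3049 − 4·43 = 2877.
y = 2877 is above potential 2857; expectations adjust and SRAS shifts left until y = 2857.
Long run: on the new AD curve, 2857 = 3049 − 4p gives p = 48.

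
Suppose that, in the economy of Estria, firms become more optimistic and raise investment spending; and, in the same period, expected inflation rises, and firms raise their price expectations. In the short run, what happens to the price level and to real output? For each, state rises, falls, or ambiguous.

Price level: rises; output: ambiguous

The first event is a positive demand shock: AD shifts right, which by itself pushes P up and Y up.
The second is an adverse supply shock: SRAS shifts left, which by itself pushes P up and Y down.
Both shocks push P up, so P rises. The two shocks push Y in opposite directions, so the effect on Y is ambiguous.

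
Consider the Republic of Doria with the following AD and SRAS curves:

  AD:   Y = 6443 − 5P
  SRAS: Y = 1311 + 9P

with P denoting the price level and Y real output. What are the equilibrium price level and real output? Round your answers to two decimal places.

Set AD = SRAS: 6443 − 5P = 1311 + 9P, so 5132 = 14P and P = 366.57.
Substituting into AD, Y = 6443 − 5P = 4610.14.

P = 366.57, Y = 4610.14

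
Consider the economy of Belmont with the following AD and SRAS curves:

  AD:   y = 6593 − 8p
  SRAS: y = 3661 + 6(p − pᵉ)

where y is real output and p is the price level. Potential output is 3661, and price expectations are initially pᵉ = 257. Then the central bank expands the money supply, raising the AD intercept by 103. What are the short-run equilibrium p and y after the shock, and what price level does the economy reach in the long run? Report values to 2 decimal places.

AD shifts right: new AD is y = 6696 − 8p. With pᵉ = 257, SRAS is y = 2119 + 6p.
Short run: 6696 − 8p = 2119 + 6p gives 4577 = 14p, so p = 326.93 and y = 6696 − 8p = 4080.57.
y = 4080.57 is above potential 3661; expectations adjust and SRAS shifts left until y = 3661.
Long run: on the new AD curve, 3661 = 6696 − 8p gives p = 379.38.

Short run: p = 326.93, y = 4080.57. Long run: p = 379.38.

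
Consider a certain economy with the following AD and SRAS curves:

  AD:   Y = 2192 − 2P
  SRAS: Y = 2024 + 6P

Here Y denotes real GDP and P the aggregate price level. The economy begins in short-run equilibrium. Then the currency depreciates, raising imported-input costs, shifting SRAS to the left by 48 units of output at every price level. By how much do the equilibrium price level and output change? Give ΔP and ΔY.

ΔP = +6, ΔY = -12

This is a negative supply shock: SRAS shifts left.
New SRAS: Y = 1976 + 6P.
Set AD = SRAS: 2192 − 2P = 1976 + 6P, so 216 = 8P and P = 27.
Y = 2192 − 2·27 = 2138.
Initially P = 21, Y = 2150, so ΔP = +6 and ΔY = -12.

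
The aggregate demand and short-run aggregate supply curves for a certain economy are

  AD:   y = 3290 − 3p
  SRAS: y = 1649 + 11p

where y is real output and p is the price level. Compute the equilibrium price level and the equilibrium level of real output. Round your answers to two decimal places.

Set AD = SRAS: 3290 − 3p = 1649 + 11p, so 1641 = 14p and p = 117.21.
Substituting into AD, y = 3290 − 3p = 2938.36.

p = 117.21, y = 2938.36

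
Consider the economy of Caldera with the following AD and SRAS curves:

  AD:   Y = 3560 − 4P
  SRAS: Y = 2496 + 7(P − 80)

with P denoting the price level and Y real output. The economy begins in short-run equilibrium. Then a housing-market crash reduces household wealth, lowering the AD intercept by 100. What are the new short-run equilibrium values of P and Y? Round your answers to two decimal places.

P = 138.55, Y = 2905.82

This is a negative demand shock: AD shifts left.
New AD: Y = 3460 − 4P.
SRAS can be written Y = 1936 + 7P.
Set AD = SRAS: 3460 − 4P = 1936 + 7P, so 1524 = 11P and P = 138.55.
Substituting into AD, Y = 2905.82.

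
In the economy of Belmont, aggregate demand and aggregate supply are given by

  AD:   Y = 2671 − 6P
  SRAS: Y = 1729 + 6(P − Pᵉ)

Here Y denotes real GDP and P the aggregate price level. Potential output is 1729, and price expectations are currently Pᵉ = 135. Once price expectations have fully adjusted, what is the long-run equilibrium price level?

Long-run P = 157

Short run: with Pᵉ = 135, SRAS is Y = 919 + 6P. Setting AD = SRAS gives 1752 = 12P, so P = 146 and Y = 2671 − 6·146 = 1795.
Output 1795 is above potential 1729, so over time expected prices rise and SRAS shifts left until Y returns to 1729.
Long run: Y = 1729 on the AD curve gives 1729 = 2671 − 6P, so P = 157.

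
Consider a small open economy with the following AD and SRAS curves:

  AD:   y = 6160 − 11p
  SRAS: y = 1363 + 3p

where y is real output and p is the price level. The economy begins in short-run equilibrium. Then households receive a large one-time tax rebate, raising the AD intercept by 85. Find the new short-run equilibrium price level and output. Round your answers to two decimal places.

This is a positive demand shock: AD shifts right.
New AD: y = 6245 − 11p.
Set AD = SRAS: 6245 − 11p = 1363 + 3p, so 4882 = 14p and p = 348.71.
Substituting into AD, y = 2409.14.

p = 348.71, y = 2409.14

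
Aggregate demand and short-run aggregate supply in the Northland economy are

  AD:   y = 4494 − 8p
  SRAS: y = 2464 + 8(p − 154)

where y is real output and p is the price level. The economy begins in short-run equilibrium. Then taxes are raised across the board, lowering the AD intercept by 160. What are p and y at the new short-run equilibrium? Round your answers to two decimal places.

This is a negative demand shock: AD shifts left.
New AD: y = 4334 − 8p.
SRAS can be written y = 1232 + 8p.
Set AD = SRAS: 4334 − 8p = 1232 + 8p, so 3102 = 16p and p = 193.88.
Substituting into AD, y = 2783.00.

p = 193.88, y = 2783.00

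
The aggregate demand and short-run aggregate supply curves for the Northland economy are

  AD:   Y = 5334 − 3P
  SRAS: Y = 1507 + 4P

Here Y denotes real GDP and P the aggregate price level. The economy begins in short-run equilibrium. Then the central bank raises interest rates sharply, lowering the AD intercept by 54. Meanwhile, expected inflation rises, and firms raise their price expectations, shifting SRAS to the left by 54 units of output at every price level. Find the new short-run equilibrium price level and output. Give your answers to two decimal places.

After both shocks: AD is Y = 5280 − 3P and SRAS is Y = 1453 + 4P.
Setting them equal: 3827 = 7P, so P = 546.71.
Substituting into AD, Y = 3639.86.

P = 546.71, Y = 3639.86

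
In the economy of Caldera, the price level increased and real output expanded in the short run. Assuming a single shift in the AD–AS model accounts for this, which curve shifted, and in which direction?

P rose and Y rose. An AD shift moves P and Y in the same direction; an SRAS shift moves them in opposite directions.
Here P and Y moved in the same direction, so the AD curve shifted.
Since Y rose, AD shifted right.

AD shifted right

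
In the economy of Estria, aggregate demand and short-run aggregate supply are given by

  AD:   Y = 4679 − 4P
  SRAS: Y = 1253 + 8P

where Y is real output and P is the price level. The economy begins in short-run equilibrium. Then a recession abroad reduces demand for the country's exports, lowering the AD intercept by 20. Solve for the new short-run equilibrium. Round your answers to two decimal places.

P = 283.83, Y = 3523.67

This is a negative demand shock: AD shifts left.
New AD: Y = 4659 − 4P.
Set AD = SRAS: 4659 − 4P = 1253 + 8P, so 3406 = 12P and P = 283.83.
Substituting into AD, Y = 3523.67.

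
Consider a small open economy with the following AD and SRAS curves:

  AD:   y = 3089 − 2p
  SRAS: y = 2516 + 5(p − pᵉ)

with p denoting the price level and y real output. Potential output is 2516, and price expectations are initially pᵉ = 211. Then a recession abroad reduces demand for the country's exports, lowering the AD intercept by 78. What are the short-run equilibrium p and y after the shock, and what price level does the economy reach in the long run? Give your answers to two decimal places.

Short run: p = 221.43, y = 2568.14. Long run: p = 247.50.

AD shifts left: new AD is y = 3011 − 2p. With pᵉ = 211, SRAS is y = 1461 + 5p.
Short run: 3011 − 2p = 1461 + 5p gives 1550 = 7p, so p = 221.43 and y = 3011 − 2p = 2568.14.
y = 2568.14 is above potential 2516; expectations adjust and SRAS shifts left until y = 2516.
Long run: on the new AD curve, 2516 = 3011 − 2p gives p = 247.50.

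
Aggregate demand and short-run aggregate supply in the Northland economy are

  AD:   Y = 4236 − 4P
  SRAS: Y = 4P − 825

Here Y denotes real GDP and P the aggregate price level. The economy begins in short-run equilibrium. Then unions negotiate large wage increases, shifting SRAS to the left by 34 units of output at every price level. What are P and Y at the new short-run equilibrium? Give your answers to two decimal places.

This is a negative supply shock: SRAS shifts left.
New SRAS: Y = 4P − 859.
Set AD = SRAS: 4236 − 4P = 4P − 859, so 5095 = 8P and P = 636.88.
Substituting into AD, Y = 1688.50.

P = 636.88, Y = 1688.50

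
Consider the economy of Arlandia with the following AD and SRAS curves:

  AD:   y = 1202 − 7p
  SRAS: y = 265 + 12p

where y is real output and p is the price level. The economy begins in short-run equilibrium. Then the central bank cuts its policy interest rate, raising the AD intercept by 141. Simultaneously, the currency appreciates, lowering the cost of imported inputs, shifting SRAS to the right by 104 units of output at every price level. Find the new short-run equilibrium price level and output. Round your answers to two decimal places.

After both shocks: AD is y = 1343 − 7p and SRAS is y = 369 + 12p.
Setting them equal: 974 = 19p, so p = 51.26.
Substituting into AD, y = 984.16.

p = 51.26, y = 984.16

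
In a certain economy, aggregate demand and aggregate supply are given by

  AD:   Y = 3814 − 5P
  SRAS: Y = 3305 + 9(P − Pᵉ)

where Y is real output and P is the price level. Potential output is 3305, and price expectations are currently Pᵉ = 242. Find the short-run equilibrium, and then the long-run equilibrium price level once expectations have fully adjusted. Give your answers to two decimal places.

Short run: P = 191.93, Y = 2854.36. Long run: P = 101.80.

Short run: with Pᵉ = 242, SRAS is Y = 1127 + 9P. Setting AD = SRAS gives 2687 = 14P, so P = 191.93 and Y = 3814 − 5P = 2854.36.
Output 2854.36 is below potential 3305, so over time expected prices fall and SRAS shifts right until Y returns to 3305.
Long run: Y = 3305 on the AD curve gives 3305 = 3814 − 5P, so P = 101.80.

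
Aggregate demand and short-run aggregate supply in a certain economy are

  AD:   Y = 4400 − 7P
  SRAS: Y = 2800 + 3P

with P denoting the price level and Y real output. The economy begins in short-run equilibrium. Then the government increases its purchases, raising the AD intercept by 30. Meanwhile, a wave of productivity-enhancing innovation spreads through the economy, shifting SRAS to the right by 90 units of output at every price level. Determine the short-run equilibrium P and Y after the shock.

P = 154, Y = 3352

After both shocks: AD is Y = 4430 − 7P and SRAS is Y = 2890 + 3P.
Setting them equal: 1540 = 10P, so P = 154.
Y = 4430 − 7·154 = 3352.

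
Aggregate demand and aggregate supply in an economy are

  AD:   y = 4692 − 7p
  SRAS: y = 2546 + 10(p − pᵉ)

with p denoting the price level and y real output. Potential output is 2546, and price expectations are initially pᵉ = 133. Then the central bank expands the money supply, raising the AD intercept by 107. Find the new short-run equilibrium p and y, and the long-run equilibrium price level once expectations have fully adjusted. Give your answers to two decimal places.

Short run: p = 210.76, y = 3323.65. Long run: p = 321.86.

AD shifts right: new AD is y = 4799 − 7p. With pᵉ = 133, SRAS is y = 1216 + 10p.
Short run: 4799 − 7p = 1216 + 10p gives 3583 = 17p, so p = 210.76 and y = 4799 − 7p = 3323.65.
y = 3323.65 is above potential 2546; expectations adjust and SRAS shifts left until y = 2546.
Long run: on the new AD curve, 2546 = 4799 − 7p gives p = 321.86.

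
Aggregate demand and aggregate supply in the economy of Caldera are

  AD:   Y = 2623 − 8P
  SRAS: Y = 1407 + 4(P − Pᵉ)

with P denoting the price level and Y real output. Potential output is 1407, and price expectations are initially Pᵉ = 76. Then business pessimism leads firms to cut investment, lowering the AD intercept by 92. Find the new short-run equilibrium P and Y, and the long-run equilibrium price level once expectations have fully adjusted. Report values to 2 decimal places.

Short run: P = 119.00, Y = 1579.00. Long run: P = 140.50.

AD shifts left: new AD is Y = 2531 − 8P. With Pᵉ = 76, SRAS is Y = 1103 + 4P.
Short run: 2531 − 8P = 1103 + 4P gives 1428 = 12P, so P = 119.00 and Y = 2531 − 8P = 1579.00.
Y = 1579.00 is above potential 1407; expectations adjust and SRAS shifts left until Y = 1407.
Long run: on the new AD curve, 1407 = 2531 − 8P gives P = 140.50.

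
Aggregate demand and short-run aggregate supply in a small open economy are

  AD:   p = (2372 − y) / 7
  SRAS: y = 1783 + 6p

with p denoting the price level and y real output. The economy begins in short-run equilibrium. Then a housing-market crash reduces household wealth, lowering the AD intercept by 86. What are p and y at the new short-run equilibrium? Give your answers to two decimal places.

p = 38.69, y = 2015.15

This is a negative demand shock: AD shifts left.
New AD: y = 2286 − 7p.
Set AD = SRAS: 2286 − 7p = 1783 + 6p, so 503 = 13p and p = 38.69.
Substituting into AD, y = 2015.15.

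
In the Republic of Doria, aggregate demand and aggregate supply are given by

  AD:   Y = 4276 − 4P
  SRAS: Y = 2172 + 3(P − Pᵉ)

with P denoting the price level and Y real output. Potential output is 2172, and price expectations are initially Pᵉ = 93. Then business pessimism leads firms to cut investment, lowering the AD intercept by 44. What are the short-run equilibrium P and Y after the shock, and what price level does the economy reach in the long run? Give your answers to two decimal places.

AD shifts left: new AD is Y = 4232 − 4P. With Pᵉ = 93, SRAS is Y = 1893 + 3P.
Short run: 4232 − 4P = 1893 + 3P gives 2339 = 7P, so P = 334.14 and Y = 4232 − 4P = 2895.43.
Y = 2895.43 is above potential 2172; expectations adjust and SRAS shifts left until Y = 2172.
Long run: on the new AD curve, 2172 = 4232 − 4P gives P = 515.00.

Short run: P = 334.14, Y = 2895.43. Long run: P = 515.00.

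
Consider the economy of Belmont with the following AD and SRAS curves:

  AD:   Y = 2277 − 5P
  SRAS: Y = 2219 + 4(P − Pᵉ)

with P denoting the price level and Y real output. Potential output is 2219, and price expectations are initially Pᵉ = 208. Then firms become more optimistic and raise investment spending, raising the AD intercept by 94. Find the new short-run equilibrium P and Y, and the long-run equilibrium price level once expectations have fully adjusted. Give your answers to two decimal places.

AD shifts right: new AD is Y = 2371 − 5P. With Pᵉ = 208, SRAS is Y = 1387 + 4P.
Short run: 2371 − 5P = 1387 + 4P gives 984 = 9P, so P = 109.33 and Y = 2371 − 5P = 1824.33.
Y = 1824.33 is below potential 2219; expectations adjust and SRAS shifts right until Y = 2219.
Long run: on the new AD curve, 2219 = 2371 − 5P gives P = 30.40.

Short run: P = 109.33, Y = 1824.33. Long run: P = 30.40.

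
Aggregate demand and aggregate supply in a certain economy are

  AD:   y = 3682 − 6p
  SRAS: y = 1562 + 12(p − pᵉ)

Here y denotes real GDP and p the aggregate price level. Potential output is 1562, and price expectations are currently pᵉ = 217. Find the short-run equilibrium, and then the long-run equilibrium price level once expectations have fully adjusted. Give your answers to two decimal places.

Short run: p = 262.44, y = 2107.33. Long run: p = 353.33.

Short run: with pᵉ = 217, SRAS is y = 12p − 1042. Setting AD = SRAS gives 4724 = 18p, so p = 262.44 and y = 3682 − 6p = 2107.33.
Output 2107.33 is above potential 1562, so over time expected prices rise and SRAS shifts left until y returns to 1562.
Long run: y = 1562 on the AD curve gives 1562 = 3682 − 6p, so p = 353.33.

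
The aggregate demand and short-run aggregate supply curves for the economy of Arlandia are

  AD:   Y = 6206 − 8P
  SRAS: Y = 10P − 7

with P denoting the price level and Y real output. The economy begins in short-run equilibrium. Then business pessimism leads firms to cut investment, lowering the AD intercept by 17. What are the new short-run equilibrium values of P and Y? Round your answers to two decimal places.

P = 344.22, Y = 3435.22

This is a negative demand shock: AD shifts left.
New AD: Y = 6189 − 8P.
Set AD = SRAS: 6189 − 8P = 10P − 7, so 6196 = 18P and P = 344.22.
Substituting into AD, Y = 3435.22.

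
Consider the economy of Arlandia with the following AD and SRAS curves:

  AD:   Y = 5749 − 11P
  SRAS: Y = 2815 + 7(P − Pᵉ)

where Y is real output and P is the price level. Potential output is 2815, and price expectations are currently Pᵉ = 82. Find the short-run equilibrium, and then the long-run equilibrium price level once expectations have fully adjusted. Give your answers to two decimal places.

Short run: P = 194.89, Y = 3605.22. Long run: P = 266.73.

Short run: with Pᵉ = 82, SRAS is Y = 2241 + 7P. Setting AD = SRAS gives 3508 = 18P, so P = 194.89 and Y = 5749 − 11P = 3605.22.
Output 3605.22 is above potential 2815, so over time expected prices rise and SRAS shifts left until Y returns to 2815.
Long run: Y = 2815 on the AD curve gives 2815 = 5749 − 11P, so P = 266.73.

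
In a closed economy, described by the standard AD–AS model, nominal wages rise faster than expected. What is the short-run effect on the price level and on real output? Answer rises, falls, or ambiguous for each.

Price level: rises; output: falls

This is an adverse supply shock: SRAS shifts left.
Moving along the downward-sloping AD curve, P rises and Y falls.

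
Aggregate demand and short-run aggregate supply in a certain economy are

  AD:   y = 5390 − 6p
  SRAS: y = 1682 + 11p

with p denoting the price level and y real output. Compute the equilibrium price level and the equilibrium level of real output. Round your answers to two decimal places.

p = 218.12, y = 4081.29

Set AD = SRAS: 5390 − 6p = 1682 + 11p, so 3708 = 17p and p = 218.12.
Substituting into AD, y = 5390 − 6p = 4081.29.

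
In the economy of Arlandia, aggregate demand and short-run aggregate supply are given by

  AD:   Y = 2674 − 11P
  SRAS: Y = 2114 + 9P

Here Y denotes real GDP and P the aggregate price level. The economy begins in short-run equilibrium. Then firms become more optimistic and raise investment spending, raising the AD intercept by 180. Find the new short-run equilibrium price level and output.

This is a positive demand shock: AD shifts right.
New AD: Y = 2854 − 11P.
Set AD = SRAS: 2854 − 11P = 2114 + 9P, so 740 = 20P and P = 37.
Y = 2854 − 11·37 = 2447.

P = 37, Y = 2447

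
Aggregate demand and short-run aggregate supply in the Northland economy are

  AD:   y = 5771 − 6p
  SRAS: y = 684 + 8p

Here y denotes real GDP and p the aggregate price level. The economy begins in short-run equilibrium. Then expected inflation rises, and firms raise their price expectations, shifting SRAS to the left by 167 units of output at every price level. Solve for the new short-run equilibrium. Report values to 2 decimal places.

p = 375.29, y = 3519.29

This is a negative supply shock: SRAS shifts left.
New SRAS: y = 517 + 8p.
Set AD = SRAS: 5771 − 6p = 517 + 8p, so 5254 = 14p and p = 375.29.
Substituting into AD, y = 3519.29.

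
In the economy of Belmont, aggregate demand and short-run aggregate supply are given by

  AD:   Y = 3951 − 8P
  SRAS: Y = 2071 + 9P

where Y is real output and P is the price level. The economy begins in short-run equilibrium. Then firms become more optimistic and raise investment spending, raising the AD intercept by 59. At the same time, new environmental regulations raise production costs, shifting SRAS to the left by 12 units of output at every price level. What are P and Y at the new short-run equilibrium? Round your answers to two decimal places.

P = 114.76, Y = 3091.88

After both shocks: AD is Y = 4010 − 8P and SRAS is Y = 2059 + 9P.
Setting them equal: 1951 = 17P, so P = 114.76.
Substituting into AD, Y = 3091.88.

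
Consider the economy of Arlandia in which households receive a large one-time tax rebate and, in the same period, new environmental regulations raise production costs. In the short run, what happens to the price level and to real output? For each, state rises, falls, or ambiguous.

Price level: rises; output: ambiguous

The first event is a positive demand shock: AD shifts right, which by itself pushes P up and Y up.
The second is an adverse supply shock: SRAS shifts left, which by itself pushes P up and Y down.
Both shocks push P up, so P rises. The two shocks push Y in opposite directions, so the effect on Y is ambiguous.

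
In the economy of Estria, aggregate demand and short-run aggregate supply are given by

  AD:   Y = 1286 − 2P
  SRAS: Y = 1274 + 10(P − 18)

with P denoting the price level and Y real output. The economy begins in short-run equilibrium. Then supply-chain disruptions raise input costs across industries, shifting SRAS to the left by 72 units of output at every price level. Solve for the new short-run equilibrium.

P = 22, Y = 1242

This is a negative supply shock: SRAS shifts left.
New SRAS: Y = 1022 + 10P.
Set AD = SRAS: 1286 − 2P = 1022 + 10P, so 264 = 12P and P = 22.
Y = 1286 − 2·22 = 1242.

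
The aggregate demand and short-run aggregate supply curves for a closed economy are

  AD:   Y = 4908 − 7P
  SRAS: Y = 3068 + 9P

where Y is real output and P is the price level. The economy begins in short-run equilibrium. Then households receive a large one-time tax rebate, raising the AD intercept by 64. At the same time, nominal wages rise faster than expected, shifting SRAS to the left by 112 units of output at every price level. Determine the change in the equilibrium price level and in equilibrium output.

ΔP = +11, ΔY = -13

After both shocks: AD is Y = 4972 − 7P and SRAS is Y = 2956 + 9P.
Setting them equal: 2016 = 16P, so P = 126.
Y = 4972 − 7·126 = 4090.
Initially P = 115, Y = 4103, so ΔP = +11 and ΔY = -13.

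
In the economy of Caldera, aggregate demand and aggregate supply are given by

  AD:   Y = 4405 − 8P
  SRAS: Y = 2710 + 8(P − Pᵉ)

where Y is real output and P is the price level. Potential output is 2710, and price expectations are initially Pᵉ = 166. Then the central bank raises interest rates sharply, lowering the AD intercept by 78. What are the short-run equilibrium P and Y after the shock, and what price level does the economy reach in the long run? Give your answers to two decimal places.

AD shifts left: new AD is Y = 4327 − 8P. With Pᵉ = 166, SRAS is Y = 1382 + 8P.
Short run: 4327 − 8P = 1382 + 8P gives 2945 = 16P, so P = 184.06 and Y = 4327 − 8P = 2854.50.
Y = 2854.50 is above potential 2710; expectations adjust and SRAS shifts left until Y = 2710.
Long run: on the new AD curve, 2710 = 4327 − 8P gives P = 202.13.

Short run: P = 184.06, Y = 2854.50. Long run: P = 202.13.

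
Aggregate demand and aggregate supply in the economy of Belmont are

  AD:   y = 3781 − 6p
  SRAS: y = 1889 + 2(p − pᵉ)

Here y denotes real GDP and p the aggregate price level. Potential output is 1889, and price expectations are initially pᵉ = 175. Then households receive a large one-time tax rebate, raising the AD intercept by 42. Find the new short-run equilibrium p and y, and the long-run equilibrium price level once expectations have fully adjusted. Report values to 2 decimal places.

Short run: p = 285.50, y = 2110.00. Long run: p = 322.33.

AD shifts right: new AD is y = 3823 − 6p. With pᵉ = 175, SRAS is y = 1539 + 2p.
Short run: 3823 − 6p = 1539 + 2p gives 2284 = 8p, so p = 285.50 and y = 3823 − 6p = 2110.00.
y = 2110.00 is above potential 1889; expectations adjust and SRAS shifts left until y = 1889.
Long run: on the new AD curve, 1889 = 3823 − 6p gives p = 322.33.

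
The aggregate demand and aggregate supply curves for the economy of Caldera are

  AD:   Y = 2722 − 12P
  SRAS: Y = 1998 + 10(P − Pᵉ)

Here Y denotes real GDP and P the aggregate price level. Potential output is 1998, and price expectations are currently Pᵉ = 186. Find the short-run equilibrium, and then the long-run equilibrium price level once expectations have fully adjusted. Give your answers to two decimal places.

Short run: P = 117.45, Y = 1312.55. Long run: P = 60.33.

Short run: with Pᵉ = 186, SRAS is Y = 138 + 10P. Setting AD = SRAS gives 2584 = 22P, so P = 117.45 and Y = 2722 − 12P = 1312.55.
Output 1312.55 is below potential 1998, so over time expected prices fall and SRAS shifts right until Y returns to 1998.
Long run: Y = 1998 on the AD curve gives 1998 = 2722 − 12P, so P = 60.33.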